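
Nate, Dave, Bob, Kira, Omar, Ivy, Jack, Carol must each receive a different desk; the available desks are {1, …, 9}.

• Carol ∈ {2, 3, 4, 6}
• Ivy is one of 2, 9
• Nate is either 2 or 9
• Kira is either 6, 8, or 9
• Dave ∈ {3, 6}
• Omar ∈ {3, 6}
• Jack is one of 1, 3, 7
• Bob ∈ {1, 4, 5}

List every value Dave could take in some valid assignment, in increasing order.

3, 6

Nate and Ivy share exactly the 2 values {2, 9}; by pigeonhole those values go to them, so strike 2, 9 from Kira, Carol.
The 2 variables Dave and Omar are confined to {3, 6}, which locks those values in; drop them from Kira, Jack, Carol.
That leaves Kira = 8.
Carol must be 4 (only option left). So Bob can't be 4.
No further eliminations apply; Dave can still be any of 3, 6.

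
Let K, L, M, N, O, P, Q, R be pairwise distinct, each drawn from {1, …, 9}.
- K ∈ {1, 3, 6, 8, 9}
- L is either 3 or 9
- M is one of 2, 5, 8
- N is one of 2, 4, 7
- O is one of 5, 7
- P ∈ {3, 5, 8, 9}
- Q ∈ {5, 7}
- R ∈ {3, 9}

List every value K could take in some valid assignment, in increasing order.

L and R between them cover only {3, 9} — a naked pair. Remove those values from K, P.
O and Q share exactly the 2 values {5, 7}; by pigeonhole those values go to them, so strike 5, 7 from M, N, P.
P has just one choice, so P = 8. Strike 8 from K, M.
M must be 2 (only option left). Eliminate 2 elsewhere: N.
N has just one choice, so N = 4.
No further eliminations apply; K can still be any of 1, 6.

1, 6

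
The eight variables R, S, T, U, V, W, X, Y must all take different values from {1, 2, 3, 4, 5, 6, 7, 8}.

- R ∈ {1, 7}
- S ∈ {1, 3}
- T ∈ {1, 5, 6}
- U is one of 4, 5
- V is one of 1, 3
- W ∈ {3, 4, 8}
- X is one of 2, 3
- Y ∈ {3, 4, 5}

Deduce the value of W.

The 8 variables together cover exactly {1, 2, 3, 4, 5, 6, 7, 8} — 8 values for 8 variables — and 2 appears only in X's list, so X = 2.
Among the 7 still-open variables, 6 fits only T (and all 7 values in {1, 3, 4, 5, 6, 7, 8} must be used), so T = 6.
The 6 still-open variables together cover exactly {1, 3, 4, 5, 7, 8} — 6 values for 6 variables — and 7 appears only in R's list, so R = 7.
The 5 still-open variables together cover exactly {1, 3, 4, 5, 8} — 5 values for 5 variables — and 8 appears only in W's list, so W = 8.

8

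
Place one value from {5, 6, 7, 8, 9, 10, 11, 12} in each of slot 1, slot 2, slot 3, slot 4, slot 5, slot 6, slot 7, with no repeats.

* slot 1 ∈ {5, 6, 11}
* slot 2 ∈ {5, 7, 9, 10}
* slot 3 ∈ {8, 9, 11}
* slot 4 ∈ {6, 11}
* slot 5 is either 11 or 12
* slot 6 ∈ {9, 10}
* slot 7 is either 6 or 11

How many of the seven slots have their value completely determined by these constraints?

2

The 2 variables slot 4 and slot 7 are confined to {6, 11}, which locks those values in; drop them from slot 1, slot 3, slot 5.
slot 1's domain is down to {5}, so slot 1 = 5. Remove 5 from slot 2.
slot 5 has just one choice, so slot 5 = 12.
Determined: slot 1=5, slot 5=12. The other slots each still have more than one consistent value. That makes 2.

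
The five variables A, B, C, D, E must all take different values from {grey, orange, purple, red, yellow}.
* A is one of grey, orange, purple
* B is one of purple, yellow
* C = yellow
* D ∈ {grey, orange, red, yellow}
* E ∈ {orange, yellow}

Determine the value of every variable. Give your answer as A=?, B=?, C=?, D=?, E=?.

C must be yellow (only option left). So B, D, E can't be yellow.
E has just one choice, so E = orange. Remove orange from A, D.
B has just one choice, so B = purple. Remove purple from A.
A has just one choice, so A = grey. Eliminate grey elsewhere: D.
D must be red (only option left).

A=grey, B=purple, C=yellow, D=red, E=orange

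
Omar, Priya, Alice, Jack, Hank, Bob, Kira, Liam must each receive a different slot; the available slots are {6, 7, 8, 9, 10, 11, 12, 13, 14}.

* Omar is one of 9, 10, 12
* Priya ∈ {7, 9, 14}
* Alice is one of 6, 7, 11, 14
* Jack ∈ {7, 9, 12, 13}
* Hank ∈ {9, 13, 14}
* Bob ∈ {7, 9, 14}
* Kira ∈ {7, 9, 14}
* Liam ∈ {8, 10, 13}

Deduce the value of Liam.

Priya, Bob, Kira between them cover only {7, 9, 14} — a naked triple. Remove those values from Omar, Alice, Jack, Hank.
That leaves Hank = 13. Remove 13 from Jack, Liam.
Jack must be 12 (only option left). Remove 12 from Omar.
Omar has just one choice, so Omar = 10. Remove 10 from Liam.
So Liam = 8.

8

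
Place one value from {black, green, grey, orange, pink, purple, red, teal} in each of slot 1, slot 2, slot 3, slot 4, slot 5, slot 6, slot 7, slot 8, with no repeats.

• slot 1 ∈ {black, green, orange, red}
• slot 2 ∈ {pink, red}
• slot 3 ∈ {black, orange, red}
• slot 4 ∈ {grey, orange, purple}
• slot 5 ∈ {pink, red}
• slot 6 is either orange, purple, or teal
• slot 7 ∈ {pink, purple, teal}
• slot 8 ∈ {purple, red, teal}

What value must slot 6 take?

orange

The 8 variables draw from only 8 values {black, green, grey, orange, pink, purple, red, teal}, so each is used; only slot 1 can be green, hence slot 1 = green.
The 7 still-open variables together cover exactly {black, grey, orange, pink, purple, red, teal} — 7 values for 7 variables — and black appears only in slot 3's list, so slot 3 = black.
Among the 6 still-open variables, grey fits only slot 4 (and all 6 values in {grey, orange, pink, purple, red, teal} must be used), so slot 4 = grey.
Among the 5 still-open variables, orange fits only slot 6 (and all 5 values in {orange, pink, purple, red, teal} must be used), so slot 6 = orange.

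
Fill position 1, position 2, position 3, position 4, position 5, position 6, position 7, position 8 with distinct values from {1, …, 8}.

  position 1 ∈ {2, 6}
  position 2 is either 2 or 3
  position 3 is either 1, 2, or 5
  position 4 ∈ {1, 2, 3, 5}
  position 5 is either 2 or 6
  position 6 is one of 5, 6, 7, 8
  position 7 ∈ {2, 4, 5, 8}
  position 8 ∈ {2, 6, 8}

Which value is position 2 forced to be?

The 8 variables together cover exactly {1, 2, 3, 4, 5, 6, 7, 8} — 8 values for 8 variables — and 4 appears only in position 7's list, so position 7 = 4.
The 7 still-open variables draw from only 7 values {1, 2, 3, 5, 6, 7, 8}, so each is used; only position 6 can be 7, hence position 6 = 7.
The 6 still-open variables together cover exactly {1, 2, 3, 5, 6, 8} — 6 values for 6 variables — and 8 appears only in position 8's list, so position 8 = 8.
The 2 variables position 1 and position 5 are confined to {2, 6}, which locks those values in; drop them from position 2, position 3, position 4.
So position 2 = 3.

3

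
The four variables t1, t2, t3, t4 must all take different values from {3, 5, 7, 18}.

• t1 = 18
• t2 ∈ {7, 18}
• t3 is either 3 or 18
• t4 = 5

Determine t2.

t1 must be 18 (only option left). So t2, t3 can't be 18.
So t2 = 7.

7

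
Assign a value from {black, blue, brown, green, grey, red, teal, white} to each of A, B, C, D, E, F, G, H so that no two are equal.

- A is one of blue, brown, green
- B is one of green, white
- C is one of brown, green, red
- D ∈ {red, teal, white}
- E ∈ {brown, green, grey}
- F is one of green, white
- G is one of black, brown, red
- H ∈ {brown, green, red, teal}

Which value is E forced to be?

The 8 variables together cover exactly {black, blue, brown, green, grey, red, teal, white} — 8 values for 8 variables — and black appears only in G's list, so G = black.
The 7 still-open variables together cover exactly {blue, brown, green, grey, red, teal, white} — 7 values for 7 variables — and blue appears only in A's list, so A = blue.
The 6 still-open variables draw from only 6 values {brown, green, grey, red, teal, white}, so each is used; only E can be grey, hence E = grey.

grey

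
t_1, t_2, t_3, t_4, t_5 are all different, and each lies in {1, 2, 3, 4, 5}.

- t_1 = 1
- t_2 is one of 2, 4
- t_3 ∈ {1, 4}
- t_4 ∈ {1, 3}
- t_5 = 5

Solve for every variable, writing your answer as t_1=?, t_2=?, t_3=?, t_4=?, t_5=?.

t_1 has just one choice, so t_1 = 1. Strike 1 from t_3, t_4.
That leaves t_3 = 4. Strike 4 from t_2.
t_4 must be 3 (only option left).
t_5's domain is down to {5}, so t_5 = 5.
t_2's domain is down to {2}, so t_2 = 2.

t_1=1, t_2=2, t_3=4, t_4=3, t_5=5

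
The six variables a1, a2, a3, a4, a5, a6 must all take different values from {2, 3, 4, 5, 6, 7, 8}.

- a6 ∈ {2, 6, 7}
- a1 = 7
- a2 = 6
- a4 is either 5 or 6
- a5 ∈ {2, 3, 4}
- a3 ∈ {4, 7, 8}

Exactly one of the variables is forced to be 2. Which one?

a6

a1 must be 7 (only option left). Eliminate 7 elsewhere: a3, a6.
a2 has just one choice, so a2 = 6. Remove 6 from a4, a6.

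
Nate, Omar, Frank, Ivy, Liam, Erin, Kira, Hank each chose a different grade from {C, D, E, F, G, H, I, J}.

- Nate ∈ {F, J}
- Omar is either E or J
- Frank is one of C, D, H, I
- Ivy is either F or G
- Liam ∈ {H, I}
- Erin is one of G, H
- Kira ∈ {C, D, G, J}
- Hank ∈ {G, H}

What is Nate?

J

The 8 variables together cover exactly {C, D, E, F, G, H, I, J} — 8 values for 8 variables — and E appears only in Omar's list, so Omar = E.
The 2 variables Erin and Hank are confined to {G, H}, which locks those values in; drop them from Frank, Ivy, Liam, Kira.
Ivy must be F (only option left). Remove F from Nate.
So Nate = J.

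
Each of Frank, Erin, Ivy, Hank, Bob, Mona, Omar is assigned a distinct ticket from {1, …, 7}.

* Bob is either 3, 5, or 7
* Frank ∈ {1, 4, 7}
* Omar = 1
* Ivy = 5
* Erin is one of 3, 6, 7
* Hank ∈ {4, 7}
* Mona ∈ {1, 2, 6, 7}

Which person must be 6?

Erin

Ivy's domain is down to {5}, so Ivy = 5. Strike 5 from Bob.
Omar must be 1 (only option left). Strike 1 from Frank, Mona.
The 5 still-open variables draw from only 5 values {2, 3, 4, 6, 7}, so each is used; only Mona can be 2, hence Mona = 2.
The 4 still-open variables draw from only 4 values {3, 4, 6, 7}, so each is used; only Erin can be 6, hence Erin = 6.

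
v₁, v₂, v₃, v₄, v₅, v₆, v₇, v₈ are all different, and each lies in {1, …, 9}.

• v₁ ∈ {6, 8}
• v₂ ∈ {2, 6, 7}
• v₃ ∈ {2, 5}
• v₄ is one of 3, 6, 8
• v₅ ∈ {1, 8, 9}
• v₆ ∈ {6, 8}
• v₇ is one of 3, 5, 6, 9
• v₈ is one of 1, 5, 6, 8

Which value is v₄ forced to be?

Among the 8 variables, 7 fits only v₂ (and all 8 values in {1, 2, 3, 5, 6, 7, 8, 9} must be used), so v₂ = 7.
The 7 still-open variables draw from only 7 values {1, 2, 3, 5, 6, 8, 9}, so each is used; only v₃ can be 2, hence v₃ = 2.
The 2 variables v₁ and v₆ are confined to {6, 8}, which locks those values in; drop them from v₄, v₅, v₇, v₈.
So v₄ = 3.

3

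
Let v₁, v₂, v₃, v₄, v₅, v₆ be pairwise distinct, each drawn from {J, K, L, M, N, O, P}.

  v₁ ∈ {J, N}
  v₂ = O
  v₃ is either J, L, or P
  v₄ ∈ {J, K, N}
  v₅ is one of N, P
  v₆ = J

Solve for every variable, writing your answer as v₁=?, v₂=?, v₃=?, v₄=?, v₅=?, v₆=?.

v₂'s domain is down to {O}, so v₂ = O.
v₆'s domain is down to {J}, so v₆ = J. Remove J from v₁, v₃, v₄.
v₁ must be N (only option left). Eliminate N elsewhere: v₄, v₅.
v₄ has just one choice, so v₄ = K.
v₅ has just one choice, so v₅ = P. Strike P from v₃.
v₃ has just one choice, so v₃ = L.

v₁=N, v₂=O, v₃=L, v₄=K, v₅=P, v₆=J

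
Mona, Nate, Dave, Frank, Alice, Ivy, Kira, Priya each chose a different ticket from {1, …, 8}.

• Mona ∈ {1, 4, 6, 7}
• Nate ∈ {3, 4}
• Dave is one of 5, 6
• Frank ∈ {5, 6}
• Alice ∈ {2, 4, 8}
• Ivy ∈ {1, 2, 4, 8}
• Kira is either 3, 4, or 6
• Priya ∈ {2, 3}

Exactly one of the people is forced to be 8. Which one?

Alice

The 8 variables draw from only 8 values {1, 2, 3, 4, 5, 6, 7, 8}, so each is used; only Mona can be 7, hence Mona = 7.
The 7 still-open variables together cover exactly {1, 2, 3, 4, 5, 6, 8} — 7 values for 7 variables — and 1 appears only in Ivy's list, so Ivy = 1.
The 6 still-open variables draw from only 6 values {2, 3, 4, 5, 6, 8}, so each is used; only Alice can be 8, hence Alice = 8.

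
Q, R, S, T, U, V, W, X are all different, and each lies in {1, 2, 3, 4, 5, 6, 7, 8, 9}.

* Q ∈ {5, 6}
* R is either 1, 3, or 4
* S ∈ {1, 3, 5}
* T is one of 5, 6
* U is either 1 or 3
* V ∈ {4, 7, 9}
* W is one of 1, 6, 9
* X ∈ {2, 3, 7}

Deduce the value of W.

The 8 variables together cover exactly {1, 2, 3, 4, 5, 6, 7, 9} — 8 values for 8 variables — and 2 appears only in X's list, so X = 2.
The 7 still-open variables draw from only 7 values {1, 3, 4, 5, 6, 7, 9}, so each is used; only V can be 7, hence V = 7.
The 6 still-open variables draw from only 6 values {1, 3, 4, 5, 6, 9}, so each is used; only R can be 4, hence R = 4.
Among the 5 still-open variables, 9 fits only W (and all 5 values in {1, 3, 5, 6, 9} must be used), so W = 9.

9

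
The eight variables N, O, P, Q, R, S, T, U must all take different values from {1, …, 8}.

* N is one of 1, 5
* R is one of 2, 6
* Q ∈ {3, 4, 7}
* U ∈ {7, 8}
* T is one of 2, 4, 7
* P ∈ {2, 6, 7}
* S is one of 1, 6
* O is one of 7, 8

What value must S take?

The 8 variables draw from only 8 values {1, 2, 3, 4, 5, 6, 7, 8}, so each is used; only Q can be 3, hence Q = 3.
The 7 still-open variables draw from only 7 values {1, 2, 4, 5, 6, 7, 8}, so each is used; only T can be 4, hence T = 4.
The 6 still-open variables together cover exactly {1, 2, 5, 6, 7, 8} — 6 values for 6 variables — and 5 appears only in N's list, so N = 5.
Among the 5 still-open variables, 1 fits only S (and all 5 values in {1, 2, 6, 7, 8} must be used), so S = 1.

1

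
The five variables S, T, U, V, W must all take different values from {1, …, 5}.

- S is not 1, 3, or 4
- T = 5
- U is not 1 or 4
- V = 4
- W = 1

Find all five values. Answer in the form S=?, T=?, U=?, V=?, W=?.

T has just one choice, so T = 5. So S, U can't be 5.
V has just one choice, so V = 4.
W must be 1 (only option left).
S's domain is down to {2}, so S = 2. Eliminate 2 elsewhere: U.
U must be 3 (only option left).

S=2, T=5, U=3, V=4, W=1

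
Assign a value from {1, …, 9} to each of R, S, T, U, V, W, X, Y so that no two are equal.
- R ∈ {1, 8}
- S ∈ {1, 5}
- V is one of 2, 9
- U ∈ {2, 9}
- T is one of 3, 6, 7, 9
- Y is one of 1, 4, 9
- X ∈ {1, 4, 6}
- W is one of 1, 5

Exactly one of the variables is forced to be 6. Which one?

X

S and W between them cover only {1, 5} — a naked pair. Remove those values from R, X, Y.
That leaves R = 8.
U and V share exactly the 2 values {2, 9}; by pigeonhole those values go to them, so strike 2, 9 from T, Y.
Y's domain is down to {4}, so Y = 4. Eliminate 4 elsewhere: X.
So 6 goes to X.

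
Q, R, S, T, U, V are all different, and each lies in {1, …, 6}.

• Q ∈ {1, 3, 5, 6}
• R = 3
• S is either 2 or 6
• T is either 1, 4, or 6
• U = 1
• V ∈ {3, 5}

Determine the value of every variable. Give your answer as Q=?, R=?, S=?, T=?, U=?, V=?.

Q=6, R=3, S=2, T=4, U=1, V=5

R's domain is down to {3}, so R = 3. Remove 3 from Q, V.
U has just one choice, so U = 1. Remove 1 from Q, T.
V must be 5 (only option left). So Q can't be 5.
Q's domain is down to {6}, so Q = 6. So S, T can't be 6.
S must be 2 (only option left).
T has just one choice, so T = 4.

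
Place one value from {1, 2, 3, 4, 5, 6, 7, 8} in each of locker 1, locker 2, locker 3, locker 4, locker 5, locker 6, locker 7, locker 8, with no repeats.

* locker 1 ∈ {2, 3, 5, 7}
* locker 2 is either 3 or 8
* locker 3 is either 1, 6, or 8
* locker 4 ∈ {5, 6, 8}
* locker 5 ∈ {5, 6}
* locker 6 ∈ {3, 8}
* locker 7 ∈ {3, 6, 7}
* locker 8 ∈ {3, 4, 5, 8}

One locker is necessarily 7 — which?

The 8 variables together cover exactly {1, 2, 3, 4, 5, 6, 7, 8} — 8 values for 8 variables — and 1 appears only in locker 3's list, so locker 3 = 1.
The 7 still-open variables together cover exactly {2, 3, 4, 5, 6, 7, 8} — 7 values for 7 variables — and 2 appears only in locker 1's list, so locker 1 = 2.
The 6 still-open variables together cover exactly {3, 4, 5, 6, 7, 8} — 6 values for 6 variables — and 4 appears only in locker 8's list, so locker 8 = 4.
Among the 5 still-open variables, 7 fits only locker 7 (and all 5 values in {3, 5, 6, 7, 8} must be used), so locker 7 = 7.

locker 7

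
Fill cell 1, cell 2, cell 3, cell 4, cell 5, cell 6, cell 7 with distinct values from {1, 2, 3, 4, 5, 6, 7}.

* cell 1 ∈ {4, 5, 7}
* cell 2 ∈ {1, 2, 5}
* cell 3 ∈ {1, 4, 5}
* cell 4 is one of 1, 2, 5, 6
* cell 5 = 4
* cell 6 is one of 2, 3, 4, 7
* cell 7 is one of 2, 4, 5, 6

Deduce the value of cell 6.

cell 5's domain is down to {4}, so cell 5 = 4. Eliminate 4 elsewhere: cell 1, cell 3, cell 6, cell 7.
The 6 still-open variables draw from only 6 values {1, 2, 3, 5, 6, 7}, so each is used; only cell 6 can be 3, hence cell 6 = 3.

3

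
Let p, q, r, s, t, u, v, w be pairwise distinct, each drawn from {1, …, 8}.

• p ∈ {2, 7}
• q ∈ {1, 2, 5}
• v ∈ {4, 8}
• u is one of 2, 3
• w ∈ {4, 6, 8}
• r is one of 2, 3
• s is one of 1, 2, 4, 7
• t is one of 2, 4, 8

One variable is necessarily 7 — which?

The 8 variables draw from only 8 values {1, 2, 3, 4, 5, 6, 7, 8}, so each is used; only q can be 5, hence q = 5.
The 7 still-open variables together cover exactly {1, 2, 3, 4, 6, 7, 8} — 7 values for 7 variables — and 1 appears only in s's list, so s = 1.
The 6 still-open variables together cover exactly {2, 3, 4, 6, 7, 8} — 6 values for 6 variables — and 6 appears only in w's list, so w = 6.
The 5 still-open variables draw from only 5 values {2, 3, 4, 7, 8}, so each is used; only p can be 7, hence p = 7.

p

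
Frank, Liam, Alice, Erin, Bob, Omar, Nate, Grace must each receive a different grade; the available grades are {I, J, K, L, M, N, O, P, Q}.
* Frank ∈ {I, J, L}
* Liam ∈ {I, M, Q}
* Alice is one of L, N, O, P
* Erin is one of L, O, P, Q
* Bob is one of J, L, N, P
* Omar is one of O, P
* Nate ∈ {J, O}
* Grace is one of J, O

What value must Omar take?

P

Among the 8 variables, M fits only Liam (and all 8 values in {I, J, L, M, N, O, P, Q} must be used), so Liam = M.
Among the 7 still-open variables, I fits only Frank (and all 7 values in {I, J, L, N, O, P, Q} must be used), so Frank = I.
The 6 still-open variables draw from only 6 values {J, L, N, O, P, Q}, so each is used; only Erin can be Q, hence Erin = Q.
The 2 variables Nate and Grace are confined to {J, O}, which locks those values in; drop them from Alice, Bob, Omar.
So Omar = P.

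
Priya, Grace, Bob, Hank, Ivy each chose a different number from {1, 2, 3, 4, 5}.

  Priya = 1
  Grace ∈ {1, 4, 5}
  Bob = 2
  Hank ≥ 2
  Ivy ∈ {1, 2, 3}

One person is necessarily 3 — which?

Ivy

Priya must be 1 (only option left). Remove 1 from Grace, Ivy.
Bob has just one choice, so Bob = 2. Strike 2 from Hank, Ivy.
So 3 goes to Ivy.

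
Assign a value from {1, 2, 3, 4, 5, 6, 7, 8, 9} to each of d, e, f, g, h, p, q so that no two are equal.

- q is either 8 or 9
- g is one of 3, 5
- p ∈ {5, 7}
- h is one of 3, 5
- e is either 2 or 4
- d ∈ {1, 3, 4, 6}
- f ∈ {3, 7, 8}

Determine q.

9

The 2 variables g and h are confined to {3, 5}, which locks those values in; drop them from d, f, p.
p's domain is down to {7}, so p = 7. So f can't be 7.
f's domain is down to {8}, so f = 8. Strike 8 from q.
So q = 9.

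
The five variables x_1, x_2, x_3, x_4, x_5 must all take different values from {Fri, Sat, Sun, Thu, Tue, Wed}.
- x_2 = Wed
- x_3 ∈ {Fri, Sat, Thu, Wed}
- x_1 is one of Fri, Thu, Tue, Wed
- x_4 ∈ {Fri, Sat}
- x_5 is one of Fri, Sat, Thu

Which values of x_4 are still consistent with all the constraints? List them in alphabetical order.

Fri, Sat

x_2 must be Wed (only option left). Strike Wed from x_1, x_3.
Among the 4 still-open variables, Tue fits only x_1 (and all 4 values in {Fri, Sat, Thu, Tue} must be used), so x_1 = Tue.
No further eliminations apply; x_4 can still be any of Fri, Sat.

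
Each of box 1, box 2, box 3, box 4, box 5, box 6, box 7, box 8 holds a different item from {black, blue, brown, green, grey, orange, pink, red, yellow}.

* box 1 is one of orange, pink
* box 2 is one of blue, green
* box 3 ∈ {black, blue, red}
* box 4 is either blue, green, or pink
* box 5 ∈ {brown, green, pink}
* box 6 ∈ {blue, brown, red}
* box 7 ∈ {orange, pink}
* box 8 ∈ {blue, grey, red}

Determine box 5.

The 8 variables together cover exactly {black, blue, brown, green, grey, orange, pink, red} — 8 values for 8 variables — and black appears only in box 3's list, so box 3 = black.
The 7 still-open variables draw from only 7 values {blue, brown, green, grey, orange, pink, red}, so each is used; only box 8 can be grey, hence box 8 = grey.
Among the 6 still-open variables, red fits only box 6 (and all 6 values in {blue, brown, green, orange, pink, red} must be used), so box 6 = red.
The 5 still-open variables together cover exactly {blue, brown, green, orange, pink} — 5 values for 5 variables — and brown appears only in box 5's list, so box 5 = brown.

brown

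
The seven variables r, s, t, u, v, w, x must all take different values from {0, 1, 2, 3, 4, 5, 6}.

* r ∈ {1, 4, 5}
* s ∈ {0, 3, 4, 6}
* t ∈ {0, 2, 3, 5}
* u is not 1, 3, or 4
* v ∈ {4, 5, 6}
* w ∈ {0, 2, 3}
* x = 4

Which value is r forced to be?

1

x's domain is down to {4}, so x = 4. Remove 4 from r, s, v.
The 6 still-open variables draw from only 6 values {0, 1, 2, 3, 5, 6}, so each is used; only r can be 1, hence r = 1.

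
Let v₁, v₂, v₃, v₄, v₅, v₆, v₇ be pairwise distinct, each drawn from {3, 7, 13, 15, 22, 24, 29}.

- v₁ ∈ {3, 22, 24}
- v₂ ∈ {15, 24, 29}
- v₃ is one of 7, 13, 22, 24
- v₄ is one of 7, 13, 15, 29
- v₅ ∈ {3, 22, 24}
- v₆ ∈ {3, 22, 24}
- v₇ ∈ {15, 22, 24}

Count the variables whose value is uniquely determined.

2

The 3 variables v₁, v₅, v₆ are confined to {3, 22, 24}, which locks those values in; drop them from v₂, v₃, v₇.
v₇ has just one choice, so v₇ = 15. Remove 15 from v₂, v₄.
v₂ must be 29 (only option left). Remove 29 from v₄.
Determined: v₂=29, v₇=15. The other variables each still have more than one consistent value. That makes 2.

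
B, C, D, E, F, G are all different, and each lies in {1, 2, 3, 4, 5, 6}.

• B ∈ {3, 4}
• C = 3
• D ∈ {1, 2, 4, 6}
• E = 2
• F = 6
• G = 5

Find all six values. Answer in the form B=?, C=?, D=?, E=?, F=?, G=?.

B=4, C=3, D=1, E=2, F=6, G=5

C's domain is down to {3}, so C = 3. Remove 3 from B.
That leaves E = 2. Eliminate 2 elsewhere: D.
F's domain is down to {6}, so F = 6. Eliminate 6 elsewhere: D.
G's domain is down to {5}, so G = 5.
B must be 4 (only option left). Eliminate 4 elsewhere: D.
D has just one choice, so D = 1.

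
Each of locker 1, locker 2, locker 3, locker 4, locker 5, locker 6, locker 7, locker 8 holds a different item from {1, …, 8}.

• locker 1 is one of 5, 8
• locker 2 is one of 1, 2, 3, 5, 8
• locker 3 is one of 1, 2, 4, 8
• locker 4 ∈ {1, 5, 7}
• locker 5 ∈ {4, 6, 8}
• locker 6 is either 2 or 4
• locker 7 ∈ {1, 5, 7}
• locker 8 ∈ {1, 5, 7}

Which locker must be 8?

locker 1

Among the 8 variables, 3 fits only locker 2 (and all 8 values in {1, 2, 3, 4, 5, 6, 7, 8} must be used), so locker 2 = 3.
Among the 7 still-open variables, 6 fits only locker 5 (and all 7 values in {1, 2, 4, 5, 6, 7, 8} must be used), so locker 5 = 6.
The 3 variables locker 4, locker 7, locker 8 are confined to {1, 5, 7}, which locks those values in; drop them from locker 1, locker 3.
So 8 goes to locker 1.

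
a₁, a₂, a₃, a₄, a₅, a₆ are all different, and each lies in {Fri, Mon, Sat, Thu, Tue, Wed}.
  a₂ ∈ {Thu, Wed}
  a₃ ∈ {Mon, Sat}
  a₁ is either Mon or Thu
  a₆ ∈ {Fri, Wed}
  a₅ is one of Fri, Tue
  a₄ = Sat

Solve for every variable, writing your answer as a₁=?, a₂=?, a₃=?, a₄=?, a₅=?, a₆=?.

a₁=Thu, a₂=Wed, a₃=Mon, a₄=Sat, a₅=Tue, a₆=Fri

a₄ has just one choice, so a₄ = Sat. Strike Sat from a₃.
a₃ has just one choice, so a₃ = Mon. Remove Mon from a₁.
a₁'s domain is down to {Thu}, so a₁ = Thu. Remove Thu from a₂.
a₂ has just one choice, so a₂ = Wed. Strike Wed from a₆.
That leaves a₆ = Fri. So a₅ can't be Fri.
a₅'s domain is down to {Tue}, so a₅ = Tue.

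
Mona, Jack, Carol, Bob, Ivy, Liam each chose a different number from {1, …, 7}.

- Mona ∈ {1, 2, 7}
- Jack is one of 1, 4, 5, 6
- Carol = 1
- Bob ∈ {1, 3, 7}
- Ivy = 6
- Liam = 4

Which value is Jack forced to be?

Carol has just one choice, so Carol = 1. Remove 1 from Mona, Jack, Bob.
Ivy has just one choice, so Ivy = 6. Eliminate 6 elsewhere: Jack.
Liam's domain is down to {4}, so Liam = 4. So Jack can't be 4.
So Jack = 5.

5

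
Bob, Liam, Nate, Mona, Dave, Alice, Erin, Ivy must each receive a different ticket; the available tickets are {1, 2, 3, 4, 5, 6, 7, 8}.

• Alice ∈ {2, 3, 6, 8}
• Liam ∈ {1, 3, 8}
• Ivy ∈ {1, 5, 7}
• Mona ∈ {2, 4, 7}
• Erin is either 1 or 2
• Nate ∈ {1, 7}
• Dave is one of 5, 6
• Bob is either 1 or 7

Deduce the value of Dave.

The 8 variables together cover exactly {1, 2, 3, 4, 5, 6, 7, 8} — 8 values for 8 variables — and 4 appears only in Mona's list, so Mona = 4.
Bob and Nate share exactly the 2 values {1, 7}; by pigeonhole those values go to them, so strike 1, 7 from Liam, Erin, Ivy.
That leaves Erin = 2. Eliminate 2 elsewhere: Alice.
Ivy's domain is down to {5}, so Ivy = 5. Eliminate 5 elsewhere: Dave.
So Dave = 6.

6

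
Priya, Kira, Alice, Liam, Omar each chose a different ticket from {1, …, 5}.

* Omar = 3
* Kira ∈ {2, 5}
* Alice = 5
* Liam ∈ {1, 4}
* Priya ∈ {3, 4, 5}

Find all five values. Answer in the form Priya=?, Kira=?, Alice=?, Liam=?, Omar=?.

Priya=4, Kira=2, Alice=5, Liam=1, Omar=3

Alice has just one choice, so Alice = 5. So Priya, Kira can't be 5.
Omar has just one choice, so Omar = 3. Remove 3 from Priya.
Priya's domain is down to {4}, so Priya = 4. Remove 4 from Liam.
Kira has just one choice, so Kira = 2.
That leaves Liam = 1.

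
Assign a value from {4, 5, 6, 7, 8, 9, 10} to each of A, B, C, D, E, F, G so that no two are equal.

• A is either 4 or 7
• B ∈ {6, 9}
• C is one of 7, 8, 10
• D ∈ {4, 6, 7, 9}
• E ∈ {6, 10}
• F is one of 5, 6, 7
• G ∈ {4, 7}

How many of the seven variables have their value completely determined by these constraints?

3

Among the 7 variables, 5 fits only F (and all 7 values in {4, 5, 6, 7, 8, 9, 10} must be used), so F = 5.
Among the 6 still-open variables, 8 fits only C (and all 6 values in {4, 6, 7, 8, 9, 10} must be used), so C = 8.
The 5 still-open variables together cover exactly {4, 6, 7, 9, 10} — 5 values for 5 variables — and 10 appears only in E's list, so E = 10.
A and G share exactly the 2 values {4, 7}; by pigeonhole those values go to them, so strike 4, 7 from D.
Determined: C=8, E=10, F=5. The other variables each still have more than one consistent value. That makes 3.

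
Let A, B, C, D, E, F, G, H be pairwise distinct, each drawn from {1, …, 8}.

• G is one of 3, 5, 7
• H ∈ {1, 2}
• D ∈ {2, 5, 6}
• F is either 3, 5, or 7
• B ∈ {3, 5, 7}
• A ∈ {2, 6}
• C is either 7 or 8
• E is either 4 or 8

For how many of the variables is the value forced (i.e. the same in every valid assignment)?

The 8 variables draw from only 8 values {1, 2, 3, 4, 5, 6, 7, 8}, so each is used; only H can be 1, hence H = 1.
The 7 still-open variables draw from only 7 values {2, 3, 4, 5, 6, 7, 8}, so each is used; only E can be 4, hence E = 4.
The 6 still-open variables together cover exactly {2, 3, 5, 6, 7, 8} — 6 values for 6 variables — and 8 appears only in C's list, so C = 8.
The 3 variables B, F, G are confined to {3, 5, 7}, which locks those values in; drop them from D.
Determined: C=8, E=4, H=1. The other variables each still have more than one consistent value. That makes 3.

3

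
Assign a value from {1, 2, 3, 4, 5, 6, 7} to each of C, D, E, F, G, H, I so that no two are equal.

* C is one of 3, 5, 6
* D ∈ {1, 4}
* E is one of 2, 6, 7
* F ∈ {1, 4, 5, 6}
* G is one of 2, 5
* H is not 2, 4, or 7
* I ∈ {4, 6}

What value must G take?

2

Among the 7 variables, 7 fits only E (and all 7 values in {1, 2, 3, 4, 5, 6, 7} must be used), so E = 7.
Among the 6 still-open variables, 2 fits only G (and all 6 values in {1, 2, 3, 4, 5, 6} must be used), so G = 2.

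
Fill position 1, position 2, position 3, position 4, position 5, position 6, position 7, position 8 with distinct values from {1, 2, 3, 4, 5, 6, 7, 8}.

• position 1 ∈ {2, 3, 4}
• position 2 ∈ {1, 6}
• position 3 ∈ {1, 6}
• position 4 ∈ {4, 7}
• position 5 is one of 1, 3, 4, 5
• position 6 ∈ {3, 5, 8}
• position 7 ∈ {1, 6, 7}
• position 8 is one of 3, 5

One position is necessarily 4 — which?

The 8 variables together cover exactly {1, 2, 3, 4, 5, 6, 7, 8} — 8 values for 8 variables — and 2 appears only in position 1's list, so position 1 = 2.
The 7 still-open variables draw from only 7 values {1, 3, 4, 5, 6, 7, 8}, so each is used; only position 6 can be 8, hence position 6 = 8.
The 2 variables position 2 and position 3 are confined to {1, 6}, which locks those values in; drop them from position 5, position 7.
That leaves position 7 = 7. Remove 7 from position 4.
So 4 goes to position 4.

position 4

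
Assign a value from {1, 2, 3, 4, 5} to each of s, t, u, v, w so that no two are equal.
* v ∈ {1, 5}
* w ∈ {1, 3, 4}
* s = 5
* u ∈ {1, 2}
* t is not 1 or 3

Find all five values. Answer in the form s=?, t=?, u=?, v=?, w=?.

s=5, t=4, u=2, v=1, w=3

s has just one choice, so s = 5. So t, v can't be 5.
v has just one choice, so v = 1. Eliminate 1 elsewhere: u, w.
u has just one choice, so u = 2. So t can't be 2.
t must be 4 (only option left). Remove 4 from w.
w's domain is down to {3}, so w = 3.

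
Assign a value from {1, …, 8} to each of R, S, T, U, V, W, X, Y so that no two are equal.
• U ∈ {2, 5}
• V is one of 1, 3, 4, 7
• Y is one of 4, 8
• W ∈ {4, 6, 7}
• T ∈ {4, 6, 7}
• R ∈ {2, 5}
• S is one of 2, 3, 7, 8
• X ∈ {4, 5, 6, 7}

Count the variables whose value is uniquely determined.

3

The 8 variables together cover exactly {1, 2, 3, 4, 5, 6, 7, 8} — 8 values for 8 variables — and 1 appears only in V's list, so V = 1.
The 7 still-open variables draw from only 7 values {2, 3, 4, 5, 6, 7, 8}, so each is used; only S can be 3, hence S = 3.
The 6 still-open variables draw from only 6 values {2, 4, 5, 6, 7, 8}, so each is used; only Y can be 8, hence Y = 8.
R and U between them cover only {2, 5} — a naked pair. Remove those values from X.
Determined: S=3, V=1, Y=8. The other variables each still have more than one consistent value. That makes 3.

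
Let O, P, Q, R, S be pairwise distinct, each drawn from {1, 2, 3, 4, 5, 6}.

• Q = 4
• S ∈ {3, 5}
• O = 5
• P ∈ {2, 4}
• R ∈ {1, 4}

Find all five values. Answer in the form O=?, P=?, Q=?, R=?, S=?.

O=5, P=2, Q=4, R=1, S=3

O must be 5 (only option left). So S can't be 5.
Q has just one choice, so Q = 4. Strike 4 from P, R.
R's domain is down to {1}, so R = 1.
S must be 3 (only option left).
P must be 2 (only option left).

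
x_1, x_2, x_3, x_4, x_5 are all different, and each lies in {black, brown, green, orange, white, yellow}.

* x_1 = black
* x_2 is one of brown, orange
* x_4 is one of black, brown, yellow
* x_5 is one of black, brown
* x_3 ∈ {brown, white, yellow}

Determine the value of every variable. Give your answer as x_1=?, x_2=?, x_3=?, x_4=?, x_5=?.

x_1 must be black (only option left). Eliminate black elsewhere: x_4, x_5.
x_5 has just one choice, so x_5 = brown. Remove brown from x_2, x_3, x_4.
x_2 has just one choice, so x_2 = orange.
That leaves x_4 = yellow. Eliminate yellow elsewhere: x_3.
x_3 has just one choice, so x_3 = white.

x_1=black, x_2=orange, x_3=white, x_4=yellow, x_5=brown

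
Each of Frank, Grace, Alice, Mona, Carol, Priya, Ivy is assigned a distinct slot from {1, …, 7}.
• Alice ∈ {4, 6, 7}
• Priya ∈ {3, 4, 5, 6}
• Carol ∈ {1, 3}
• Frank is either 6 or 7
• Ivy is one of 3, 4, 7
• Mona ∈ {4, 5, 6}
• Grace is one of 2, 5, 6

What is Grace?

The 7 variables together cover exactly {1, 2, 3, 4, 5, 6, 7} — 7 values for 7 variables — and 1 appears only in Carol's list, so Carol = 1.
The 6 still-open variables together cover exactly {2, 3, 4, 5, 6, 7} — 6 values for 6 variables — and 2 appears only in Grace's list, so Grace = 2.

2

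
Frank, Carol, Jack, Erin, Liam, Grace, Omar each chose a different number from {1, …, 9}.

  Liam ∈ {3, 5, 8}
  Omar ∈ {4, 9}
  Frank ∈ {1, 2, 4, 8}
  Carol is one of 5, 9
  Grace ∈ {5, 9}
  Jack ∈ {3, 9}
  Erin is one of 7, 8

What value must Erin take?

The 2 variables Carol and Grace are confined to {5, 9}, which locks those values in; drop them from Jack, Liam, Omar.
Jack must be 3 (only option left). So Liam can't be 3.
Liam's domain is down to {8}, so Liam = 8. Remove 8 from Frank, Erin.
So Erin = 7.

7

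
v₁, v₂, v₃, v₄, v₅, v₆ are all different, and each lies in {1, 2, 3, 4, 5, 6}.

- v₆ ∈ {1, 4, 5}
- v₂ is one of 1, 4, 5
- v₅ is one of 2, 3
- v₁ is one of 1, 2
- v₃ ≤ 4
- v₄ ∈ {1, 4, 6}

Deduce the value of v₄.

6

The 6 variables draw from only 6 values {1, 2, 3, 4, 5, 6}, so each is used; only v₄ can be 6, hence v₄ = 6.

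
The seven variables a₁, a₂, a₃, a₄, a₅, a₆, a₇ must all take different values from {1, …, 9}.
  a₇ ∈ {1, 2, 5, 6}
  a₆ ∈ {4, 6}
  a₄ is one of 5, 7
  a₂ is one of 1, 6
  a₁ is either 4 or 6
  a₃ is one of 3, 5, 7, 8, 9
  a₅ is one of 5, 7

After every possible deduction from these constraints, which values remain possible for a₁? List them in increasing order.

4, 6

a₁ and a₆ share exactly the 2 values {4, 6}; by pigeonhole those values go to them, so strike 4, 6 from a₂, a₇.
a₂ must be 1 (only option left). Eliminate 1 elsewhere: a₇.
The 2 variables a₄ and a₅ are confined to {5, 7}, which locks those values in; drop them from a₃, a₇.
a₇ has just one choice, so a₇ = 2.
No further eliminations apply; a₁ can still be any of 4, 6.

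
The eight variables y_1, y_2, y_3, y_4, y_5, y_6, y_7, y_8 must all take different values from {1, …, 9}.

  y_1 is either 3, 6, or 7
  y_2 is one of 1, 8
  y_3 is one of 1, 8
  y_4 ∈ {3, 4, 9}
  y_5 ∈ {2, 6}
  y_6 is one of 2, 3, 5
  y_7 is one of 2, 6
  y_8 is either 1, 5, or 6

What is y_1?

y_2 and y_3 between them cover only {1, 8} — a naked pair. Remove those values from y_8.
y_5 and y_7 share exactly the 2 values {2, 6}; by pigeonhole those values go to them, so strike 2, 6 from y_1, y_6, y_8.
y_8 has just one choice, so y_8 = 5. So y_6 can't be 5.
That leaves y_6 = 3. So y_1, y_4 can't be 3.
So y_1 = 7.

7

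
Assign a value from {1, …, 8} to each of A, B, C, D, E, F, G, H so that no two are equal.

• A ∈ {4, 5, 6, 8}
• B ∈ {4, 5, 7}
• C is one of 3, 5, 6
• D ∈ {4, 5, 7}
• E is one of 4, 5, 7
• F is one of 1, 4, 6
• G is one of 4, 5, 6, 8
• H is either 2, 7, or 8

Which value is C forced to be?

Among the 8 variables, 1 fits only F (and all 8 values in {1, 2, 3, 4, 5, 6, 7, 8} must be used), so F = 1.
The 7 still-open variables together cover exactly {2, 3, 4, 5, 6, 7, 8} — 7 values for 7 variables — and 2 appears only in H's list, so H = 2.
Among the 6 still-open variables, 3 fits only C (and all 6 values in {3, 4, 5, 6, 7, 8} must be used), so C = 3.

3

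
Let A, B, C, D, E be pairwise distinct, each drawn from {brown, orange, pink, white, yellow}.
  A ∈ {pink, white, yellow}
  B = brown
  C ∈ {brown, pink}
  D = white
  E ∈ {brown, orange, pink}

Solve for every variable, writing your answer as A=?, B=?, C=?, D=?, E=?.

A=yellow, B=brown, C=pink, D=white, E=orange

B has just one choice, so B = brown. Remove brown from C, E.
C's domain is down to {pink}, so C = pink. So A, E can't be pink.
D's domain is down to {white}, so D = white. Eliminate white elsewhere: A.
That leaves E = orange.
A must be yellow (only option left).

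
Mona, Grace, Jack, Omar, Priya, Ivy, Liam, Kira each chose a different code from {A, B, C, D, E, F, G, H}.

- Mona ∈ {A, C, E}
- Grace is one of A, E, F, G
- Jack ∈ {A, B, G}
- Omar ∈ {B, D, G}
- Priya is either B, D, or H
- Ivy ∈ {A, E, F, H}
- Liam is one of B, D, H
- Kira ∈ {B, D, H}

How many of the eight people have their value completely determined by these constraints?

Among the 8 variables, C fits only Mona (and all 8 values in {A, B, C, D, E, F, G, H} must be used), so Mona = C.
The 3 variables Priya, Liam, Kira are confined to {B, D, H}, which locks those values in; drop them from Jack, Omar, Ivy.
That leaves Omar = G. Strike G from Grace, Jack.
Jack has just one choice, so Jack = A. Remove A from Grace, Ivy.
Determined: Mona=C, Jack=A, Omar=G. The other people each still have more than one consistent value. That makes 3.

3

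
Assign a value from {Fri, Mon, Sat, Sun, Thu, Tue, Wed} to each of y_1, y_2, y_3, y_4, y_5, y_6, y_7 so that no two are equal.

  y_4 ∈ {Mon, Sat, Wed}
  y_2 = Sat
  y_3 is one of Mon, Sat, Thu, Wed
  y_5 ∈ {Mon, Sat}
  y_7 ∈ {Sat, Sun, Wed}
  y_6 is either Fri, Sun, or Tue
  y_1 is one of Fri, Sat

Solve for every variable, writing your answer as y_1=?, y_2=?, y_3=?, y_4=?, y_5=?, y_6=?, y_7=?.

y_2 has just one choice, so y_2 = Sat. Strike Sat from y_1, y_3, y_4, y_5, y_7.
y_5 has just one choice, so y_5 = Mon. Eliminate Mon elsewhere: y_3, y_4.
y_1 must be Fri (only option left). So y_6 can't be Fri.
y_4 has just one choice, so y_4 = Wed. Remove Wed from y_3, y_7.
y_7 must be Sun (only option left). Remove Sun from y_6.
y_3 must be Thu (only option left).
y_6's domain is down to {Tue}, so y_6 = Tue.

y_1=Fri, y_2=Sat, y_3=Thu, y_4=Wed, y_5=Mon, y_6=Tue, y_7=Sun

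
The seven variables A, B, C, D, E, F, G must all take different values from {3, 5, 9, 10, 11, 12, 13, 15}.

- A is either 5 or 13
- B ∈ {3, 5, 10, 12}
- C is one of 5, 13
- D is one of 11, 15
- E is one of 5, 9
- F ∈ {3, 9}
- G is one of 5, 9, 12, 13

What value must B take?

10

The 2 variables A and C are confined to {5, 13}, which locks those values in; drop them from B, E, G.
E's domain is down to {9}, so E = 9. Eliminate 9 elsewhere: F, G.
That leaves F = 3. Eliminate 3 elsewhere: B.
G's domain is down to {12}, so G = 12. Strike 12 from B.
So B = 10.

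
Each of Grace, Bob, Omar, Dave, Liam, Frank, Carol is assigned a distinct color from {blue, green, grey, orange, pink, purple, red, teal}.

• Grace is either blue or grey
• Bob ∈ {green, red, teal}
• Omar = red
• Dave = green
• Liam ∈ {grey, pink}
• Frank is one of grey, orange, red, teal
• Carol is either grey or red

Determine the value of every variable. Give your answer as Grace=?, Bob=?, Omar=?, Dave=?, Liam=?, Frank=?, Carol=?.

Omar's domain is down to {red}, so Omar = red. Remove red from Bob, Frank, Carol.
Dave must be green (only option left). Remove green from Bob.
Carol must be grey (only option left). Remove grey from Grace, Liam, Frank.
Grace's domain is down to {blue}, so Grace = blue.
Bob has just one choice, so Bob = teal. So Frank can't be teal.
Liam has just one choice, so Liam = pink.
Frank has just one choice, so Frank = orange.

Grace=blue, Bob=teal, Omar=red, Dave=green, Liam=pink, Frank=orange, Carol=grey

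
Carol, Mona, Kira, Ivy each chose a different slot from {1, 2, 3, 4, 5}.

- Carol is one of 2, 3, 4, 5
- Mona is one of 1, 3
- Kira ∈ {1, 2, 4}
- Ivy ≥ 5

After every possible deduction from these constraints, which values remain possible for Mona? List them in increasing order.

Ivy must be 5 (only option left). Strike 5 from Carol.
No further eliminations apply; Mona can still be any of 1, 3.

1, 3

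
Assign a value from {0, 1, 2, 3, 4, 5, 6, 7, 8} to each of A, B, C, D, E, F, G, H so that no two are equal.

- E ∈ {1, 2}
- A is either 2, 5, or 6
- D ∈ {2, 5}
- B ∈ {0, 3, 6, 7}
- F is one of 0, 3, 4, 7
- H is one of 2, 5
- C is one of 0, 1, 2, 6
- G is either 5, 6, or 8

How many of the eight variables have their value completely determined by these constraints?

D and H share exactly the 2 values {2, 5}; by pigeonhole those values go to them, so strike 2, 5 from A, C, E, G.
A's domain is down to {6}, so A = 6. Eliminate 6 elsewhere: B, C, G.
E must be 1 (only option left). Eliminate 1 elsewhere: C.
G's domain is down to {8}, so G = 8.
C has just one choice, so C = 0. Eliminate 0 elsewhere: B, F.
Determined: A=6, C=0, E=1, G=8. The other variables each still have more than one consistent value. That makes 4.

4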